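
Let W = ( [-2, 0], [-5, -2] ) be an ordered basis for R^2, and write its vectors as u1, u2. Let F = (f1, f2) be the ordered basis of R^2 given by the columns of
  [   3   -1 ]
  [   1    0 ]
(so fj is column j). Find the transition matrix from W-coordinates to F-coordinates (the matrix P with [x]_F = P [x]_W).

[[0, -2], [2, -1]]

Column j of P is [uj]_F, since P maps W-coordinates to F-coordinates.
Expressing u1 in F: u1 = 0·f1 + 2f2, so column 1 of P is [0, 2].
Doing the same for each uj gives P = [[0, -2], [2, -1]].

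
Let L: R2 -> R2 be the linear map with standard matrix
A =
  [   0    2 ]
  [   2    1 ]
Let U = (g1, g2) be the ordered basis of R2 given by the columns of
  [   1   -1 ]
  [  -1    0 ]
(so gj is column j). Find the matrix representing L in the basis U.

Let P have columns g1, g2. Then [L]_U = P^(-1) A P.
Here det P = -1, so P^(-1) is integer; computing A P first and then P^(-1)(A P) gives [[-1, 2], [1, 2]].

[[-1, 2], [1, 2]]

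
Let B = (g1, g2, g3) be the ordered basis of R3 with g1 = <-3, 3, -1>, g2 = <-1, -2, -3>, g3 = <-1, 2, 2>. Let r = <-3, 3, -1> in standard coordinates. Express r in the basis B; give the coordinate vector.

<1, 0, 0>

[r]_B is the unique c with M c = r, where M has columns g1, ..., g3.
Row-reducing the augmented matrix [M | r] gives c = (1, 0, 0).
Check: g1 + 0·g2 + 0·g3 = <-3, 3, -1>.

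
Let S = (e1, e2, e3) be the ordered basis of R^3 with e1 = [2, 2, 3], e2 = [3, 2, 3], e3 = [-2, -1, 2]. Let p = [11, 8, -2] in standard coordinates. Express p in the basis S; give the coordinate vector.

Write p = c_1 e1 + ... + c_3 e3 and solve for the c_i.
Row-reducing the augmented matrix [M | p] gives c = (3, -1, -4).
Check: 3e1 - e2 - 4e3 = [11, 8, -2].

[3, -1, -4]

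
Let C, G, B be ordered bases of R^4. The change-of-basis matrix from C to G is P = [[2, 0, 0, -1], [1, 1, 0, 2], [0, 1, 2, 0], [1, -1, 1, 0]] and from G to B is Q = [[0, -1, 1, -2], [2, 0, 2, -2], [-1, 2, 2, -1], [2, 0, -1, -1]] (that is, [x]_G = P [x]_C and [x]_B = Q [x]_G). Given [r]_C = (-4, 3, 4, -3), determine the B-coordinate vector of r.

Apply P to get G-coordinates (-5, -7, 11, -3), then Q to get B-coordinates.
The result is [r]_B = (24, 18, 16, -18).

(24, 18, 16, -18)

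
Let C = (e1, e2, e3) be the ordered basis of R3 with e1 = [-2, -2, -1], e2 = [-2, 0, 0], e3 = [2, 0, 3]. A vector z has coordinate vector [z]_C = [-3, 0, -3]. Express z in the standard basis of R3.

[0, 6, -6]

z = M [z]_C, where M has columns e1, ..., e3.
Carrying out the matrix-vector product, z = [0, 6, -6].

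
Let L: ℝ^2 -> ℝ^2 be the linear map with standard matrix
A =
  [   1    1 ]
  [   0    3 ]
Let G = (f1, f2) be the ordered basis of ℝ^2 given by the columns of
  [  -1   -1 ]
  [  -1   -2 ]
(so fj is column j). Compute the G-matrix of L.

[[1, 0], [1, 3]]

Let P have columns f1, f2. Then [L]_G = P^(-1) A P.
Here det P = 1, so P^(-1) is integer; computing A P first and then P^(-1)(A P) gives [[1, 0], [1, 3]].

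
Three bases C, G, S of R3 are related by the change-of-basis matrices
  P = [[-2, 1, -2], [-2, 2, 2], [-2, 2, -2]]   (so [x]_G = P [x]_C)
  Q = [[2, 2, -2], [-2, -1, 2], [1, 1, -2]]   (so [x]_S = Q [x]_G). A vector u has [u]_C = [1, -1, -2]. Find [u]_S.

[-14, 6, -7]

First [u]_G = P [u]_C = [1, -8, 0].
Then [u]_S = Q [u]_G = [-14, 6, -7].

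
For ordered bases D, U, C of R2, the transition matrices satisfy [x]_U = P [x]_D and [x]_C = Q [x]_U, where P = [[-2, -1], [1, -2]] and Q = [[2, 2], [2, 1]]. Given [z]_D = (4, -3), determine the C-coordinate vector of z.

Apply P to get U-coordinates (-5, 10), then Q to get C-coordinates.
The result is [z]_C = (10, 0).

(10, 0)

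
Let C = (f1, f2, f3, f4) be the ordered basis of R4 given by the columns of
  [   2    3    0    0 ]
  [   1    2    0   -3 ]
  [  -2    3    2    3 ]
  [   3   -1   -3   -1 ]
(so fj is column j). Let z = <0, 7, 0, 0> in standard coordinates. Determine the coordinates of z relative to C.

<-3, 2, -3, -2>

Write z = c_1 f1 + ... + c_4 f4 and solve for the c_i.
Gaussian elimination on [M | z] yields c = (-3, 2, -3, -2).
Check: -3f1 + 2f2 - 3f3 - 2f4 = <0, 7, 0, 0>.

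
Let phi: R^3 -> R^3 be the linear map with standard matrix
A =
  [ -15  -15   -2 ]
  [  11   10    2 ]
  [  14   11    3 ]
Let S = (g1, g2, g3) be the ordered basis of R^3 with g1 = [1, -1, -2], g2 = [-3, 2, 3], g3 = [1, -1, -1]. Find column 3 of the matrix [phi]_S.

Compute phi(g3) = A g3 = [2, -1, 0] in standard coordinates.
Then write this in S-coordinates: solve for y in y_1 g1 + ... + y_3 g3 = [2, -1, 0].
This gives y = [-2, -1, 1], which is column 3 of [phi]_S.

[-2, -1, 1]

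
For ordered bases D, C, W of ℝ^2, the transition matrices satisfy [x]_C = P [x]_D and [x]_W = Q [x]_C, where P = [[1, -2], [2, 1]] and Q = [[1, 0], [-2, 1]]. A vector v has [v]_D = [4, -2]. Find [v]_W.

First [v]_C = P [v]_D = [8, 6].
Then [v]_W = Q [v]_C = [8, -10].

[8, -10]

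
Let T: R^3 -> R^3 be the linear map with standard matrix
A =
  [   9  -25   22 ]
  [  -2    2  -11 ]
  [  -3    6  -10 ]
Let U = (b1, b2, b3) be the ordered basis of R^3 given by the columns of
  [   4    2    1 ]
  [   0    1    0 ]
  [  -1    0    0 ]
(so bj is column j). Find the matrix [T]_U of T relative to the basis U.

The j-th column of [T]_U is [T(bj)]_U.
T(b1) = A b1 = (14, 3, -2) = 2b1 + 3b2 + 0·b3, so column 1 is (2, 3, 0).
Repeating for b2, b3 and assembling the columns gives [[2, 0, 3], [3, -2, -2], [0, -3, 1]].

[[2, 0, 3], [3, -2, -2], [0, -3, 1]]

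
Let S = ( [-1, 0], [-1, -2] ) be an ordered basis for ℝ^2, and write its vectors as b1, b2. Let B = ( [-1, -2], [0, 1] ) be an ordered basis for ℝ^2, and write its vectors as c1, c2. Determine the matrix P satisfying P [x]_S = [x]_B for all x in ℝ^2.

[[1, 1], [2, 0]]

Column j of P is [bj]_B, since P maps S-coordinates to B-coordinates.
Expressing b1 in B: b1 = c1 + 2c2, so column 1 of P is [1, 2].
Doing the same for each bj gives P = [[1, 1], [2, 0]].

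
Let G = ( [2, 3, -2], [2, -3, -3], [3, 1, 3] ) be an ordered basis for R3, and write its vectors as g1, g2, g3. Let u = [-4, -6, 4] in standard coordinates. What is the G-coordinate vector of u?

[-2, 0, 0]

We seek scalars with c_1 g1 + ... + c_3 g3 = u; equivalently solve M c = u where the columns of M are g1, ..., g3.
Row-reducing the augmented matrix [M | u] gives c = (-2, 0, 0).
Check: -2g1 + 0·g2 + 0·g3 = [-4, -6, 4].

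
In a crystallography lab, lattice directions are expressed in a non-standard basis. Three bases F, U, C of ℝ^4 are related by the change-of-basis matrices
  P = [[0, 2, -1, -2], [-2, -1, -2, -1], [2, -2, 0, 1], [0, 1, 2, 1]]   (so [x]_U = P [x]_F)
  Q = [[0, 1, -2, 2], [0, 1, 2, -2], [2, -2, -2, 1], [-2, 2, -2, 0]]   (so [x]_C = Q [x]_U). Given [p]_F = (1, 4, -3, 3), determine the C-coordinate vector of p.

Composing the changes, [p]_C = Q P [p]_F.
Q P = [[-6, 5, 2, -1], [2, -7, -6, -1], [0, 11, 4, -3], [-8, -2, -2, 0]]; applying this to (1, 4, -3, 3) gives (5, -11, 23, -10).

(5, -11, 23, -10)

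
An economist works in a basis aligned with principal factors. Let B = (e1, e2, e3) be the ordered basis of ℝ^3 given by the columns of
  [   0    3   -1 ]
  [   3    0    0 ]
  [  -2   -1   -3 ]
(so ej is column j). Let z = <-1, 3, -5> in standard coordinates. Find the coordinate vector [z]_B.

We seek scalars with c_1 e1 + ... + c_3 e3 = z; equivalently solve M c = z where the columns of M are e1, ..., e3.
Solving this 3x3 system gives c = (1, 0, 1).
Check: e1 + 0·e2 + e3 = <-1, 3, -5>.

<1, 0, 1>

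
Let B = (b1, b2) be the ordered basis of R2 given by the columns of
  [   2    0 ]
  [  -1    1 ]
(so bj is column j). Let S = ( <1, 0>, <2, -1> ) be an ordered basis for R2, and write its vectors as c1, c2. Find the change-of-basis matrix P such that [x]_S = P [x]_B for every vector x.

Column j of P is [bj]_S, since P maps B-coordinates to S-coordinates.
Expressing b1 in S: b1 = 0·c1 + c2, so column 1 of P is <0, 1>.
Doing the same for each bj gives P = [[0, 2], [1, -1]].

[[0, 2], [1, -1]]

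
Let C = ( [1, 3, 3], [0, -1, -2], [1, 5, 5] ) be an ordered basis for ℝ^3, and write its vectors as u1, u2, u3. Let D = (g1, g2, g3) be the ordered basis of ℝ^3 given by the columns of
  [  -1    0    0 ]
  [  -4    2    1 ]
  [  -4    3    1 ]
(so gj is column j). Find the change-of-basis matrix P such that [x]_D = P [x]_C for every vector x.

[[-1, 0, -1], [0, -1, 0], [-1, 1, 1]]

Let M have columns uj and N have columns gj. Then for every x, N [x]_D = x = M [x]_C, so P = N^(-1) M.
Since det N = 1, N^(-1) has integer entries; multiplying gives P = [[-1, 0, -1], [0, -1, 0], [-1, 1, 1]].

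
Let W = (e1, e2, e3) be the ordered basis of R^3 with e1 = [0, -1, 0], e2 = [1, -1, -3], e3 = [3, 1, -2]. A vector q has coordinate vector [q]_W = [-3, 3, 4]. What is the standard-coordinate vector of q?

q = M [q]_W, where M has columns e1, ..., e3.
Carrying out the matrix-vector product, q = [15, 4, -17].

[15, 4, -17]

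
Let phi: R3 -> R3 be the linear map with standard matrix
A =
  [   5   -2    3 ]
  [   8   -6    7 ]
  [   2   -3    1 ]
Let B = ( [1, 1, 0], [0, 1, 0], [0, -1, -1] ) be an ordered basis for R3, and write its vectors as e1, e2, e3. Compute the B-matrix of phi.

[[3, -2, -1], [0, -1, -2], [1, 3, -2]]

The j-th column of [phi]_B is [phi(ej)]_B.
phi(e1) = A e1 = [3, 2, -1] = 3e1 + 0·e2 + e3, so column 1 is [3, 0, 1].
Repeating for e2, e3 and assembling the columns gives [[3, -2, -1], [0, -1, -2], [1, 3, -2]].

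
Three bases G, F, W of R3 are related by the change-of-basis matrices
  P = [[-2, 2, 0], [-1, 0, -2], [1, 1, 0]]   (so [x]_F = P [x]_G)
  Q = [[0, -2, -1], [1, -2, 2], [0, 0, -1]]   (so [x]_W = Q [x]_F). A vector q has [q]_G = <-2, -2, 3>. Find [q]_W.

Composing the changes, [q]_W = Q P [q]_G.
Q P = [[1, -1, 4], [2, 4, 4], [-1, -1, 0]]; applying this to <-2, -2, 3> gives <12, 0, 4>.

<12, 0, 4>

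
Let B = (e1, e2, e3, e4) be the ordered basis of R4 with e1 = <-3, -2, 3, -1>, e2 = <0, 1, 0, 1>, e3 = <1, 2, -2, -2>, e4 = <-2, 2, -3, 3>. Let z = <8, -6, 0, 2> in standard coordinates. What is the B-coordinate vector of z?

We seek scalars with c_1 e1 + ... + c_4 e4 = z; equivalently solve M c = z where the columns of M are e1, ..., e4.
Row-reducing the augmented matrix [M | z] gives c = (-3, -4, -3, -1).
Check: -3e1 - 4e2 - 3e3 - e4 = <8, -6, 0, 2>.

<-3, -4, -3, -1>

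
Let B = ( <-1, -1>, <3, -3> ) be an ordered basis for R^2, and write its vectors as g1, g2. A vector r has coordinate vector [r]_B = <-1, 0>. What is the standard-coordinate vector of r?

By definition r = -g1 + 0·g2.
Summing componentwise gives <1, 1>.

<1, 1>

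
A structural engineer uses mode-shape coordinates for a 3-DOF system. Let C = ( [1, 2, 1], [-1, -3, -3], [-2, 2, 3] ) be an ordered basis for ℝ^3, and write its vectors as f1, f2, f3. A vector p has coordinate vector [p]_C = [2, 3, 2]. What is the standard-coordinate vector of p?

[-5, -1, -1]

The coordinates say p = 2f1 + 3f2 + 2f3; adding the scaled basis vectors gives [-5, -1, -1].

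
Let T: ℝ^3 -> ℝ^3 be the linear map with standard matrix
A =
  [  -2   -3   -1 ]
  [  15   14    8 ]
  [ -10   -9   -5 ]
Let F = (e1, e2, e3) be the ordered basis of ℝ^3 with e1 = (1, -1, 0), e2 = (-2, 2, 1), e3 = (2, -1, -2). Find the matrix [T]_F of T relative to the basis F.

Let P have columns e1, ..., e3. Then [T]_F = P^(-1) A P.
Here det P = -1, so P^(-1) is integer; computing A P first and then P^(-1)(A P) gives [[3, -3, 1], [3, 3, 1], [2, 3, 1]].

[[3, -3, 1], [3, 3, 1], [2, 3, 1]]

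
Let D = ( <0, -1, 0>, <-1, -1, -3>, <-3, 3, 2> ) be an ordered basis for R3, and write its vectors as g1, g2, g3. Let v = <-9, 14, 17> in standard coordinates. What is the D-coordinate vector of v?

<1, -3, 4>

Write v = c_1 g1 + ... + c_3 g3 and solve for the c_i.
Solving this 3x3 system gives c = (1, -3, 4).
Check: g1 - 3g2 + 4g3 = <-9, 14, 17>.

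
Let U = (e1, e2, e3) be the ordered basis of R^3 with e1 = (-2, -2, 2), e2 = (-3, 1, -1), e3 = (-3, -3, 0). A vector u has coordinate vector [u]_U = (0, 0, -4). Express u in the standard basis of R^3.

The coordinates say u = 0·e1 + 0·e2 - 4e3; adding the scaled basis vectors gives (12, 12, 0).

(12, 12, 0)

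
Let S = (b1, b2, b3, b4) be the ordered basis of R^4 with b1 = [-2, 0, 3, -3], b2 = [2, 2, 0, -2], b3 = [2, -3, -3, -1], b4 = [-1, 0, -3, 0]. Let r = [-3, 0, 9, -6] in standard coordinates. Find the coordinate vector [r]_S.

We seek scalars with c_1 b1 + ... + c_4 b4 = r; equivalently solve M c = r where the columns of M are b1, ..., b4.
Solving this 4x4 system gives c = (2, 0, 0, -1).
Check: 2b1 + 0·b2 + 0·b3 - b4 = [-3, 0, 9, -6].

[2, 0, 0, -1]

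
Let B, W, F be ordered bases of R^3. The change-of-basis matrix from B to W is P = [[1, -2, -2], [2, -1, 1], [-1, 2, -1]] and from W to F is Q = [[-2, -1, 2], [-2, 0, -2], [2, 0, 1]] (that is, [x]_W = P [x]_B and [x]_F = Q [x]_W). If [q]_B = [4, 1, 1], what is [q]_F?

First [q]_W = P [q]_B = [0, 8, -3].
Then [q]_F = Q [q]_W = [-14, 6, -3].

[-14, 6, -3]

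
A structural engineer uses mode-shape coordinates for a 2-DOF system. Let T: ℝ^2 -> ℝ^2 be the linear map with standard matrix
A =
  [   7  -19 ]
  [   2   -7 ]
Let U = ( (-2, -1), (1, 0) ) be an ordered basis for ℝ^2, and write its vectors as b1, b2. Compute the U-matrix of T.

[[-3, -2], [-1, 3]]

With P the matrix whose columns are b1, b2, [T]_U = P^(-1) A P.
Column by column: T(b1) = A b1 = (5, 3); its U-coordinates (-3, -1) give column 1.
Continuing for each basis vector yields [T]_U = [[-3, -2], [-1, 3]].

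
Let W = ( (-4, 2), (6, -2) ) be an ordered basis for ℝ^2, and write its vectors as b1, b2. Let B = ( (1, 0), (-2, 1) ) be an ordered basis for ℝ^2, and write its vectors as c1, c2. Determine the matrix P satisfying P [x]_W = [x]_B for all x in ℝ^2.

[[0, 2], [2, -2]]

Let M have columns bj and N have columns cj. Then for every x, N [x]_B = x = M [x]_W, so P = N^(-1) M.
Since det N = 1, N^(-1) has integer entries; multiplying gives P = [[0, 2], [2, -2]].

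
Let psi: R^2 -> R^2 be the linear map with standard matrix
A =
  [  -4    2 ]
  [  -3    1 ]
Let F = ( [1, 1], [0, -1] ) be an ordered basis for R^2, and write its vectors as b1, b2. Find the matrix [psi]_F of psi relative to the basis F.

[[-2, -2], [0, -1]]

With P the matrix whose columns are b1, b2, [psi]_F = P^(-1) A P.
Column by column: psi(b1) = A b1 = [-2, -2]; its F-coordinates [-2, 0] give column 1.
Continuing for each basis vector yields [psi]_F = [[-2, -2], [0, -1]].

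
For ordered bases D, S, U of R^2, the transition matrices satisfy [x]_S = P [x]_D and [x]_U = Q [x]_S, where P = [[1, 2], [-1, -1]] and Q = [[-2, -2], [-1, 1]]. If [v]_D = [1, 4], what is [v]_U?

[-8, -14]

First [v]_S = P [v]_D = [9, -5].
Then [v]_U = Q [v]_S = [-8, -14].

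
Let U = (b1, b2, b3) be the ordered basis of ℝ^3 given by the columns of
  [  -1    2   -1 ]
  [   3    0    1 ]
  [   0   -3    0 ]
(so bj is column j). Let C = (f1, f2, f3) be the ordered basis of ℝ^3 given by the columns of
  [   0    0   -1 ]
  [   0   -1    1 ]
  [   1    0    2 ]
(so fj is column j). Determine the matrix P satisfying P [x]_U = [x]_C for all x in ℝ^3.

Column j of P is [bj]_C, since P maps U-coordinates to C-coordinates.
Expressing b1 in C: b1 = -2f1 - 2f2 + f3, so column 1 of P is [-2, -2, 1].
Doing the same for each bj gives P = [[-2, 1, -2], [-2, -2, 0], [1, -2, 1]].

[[-2, 1, -2], [-2, -2, 0], [1, -2, 1]]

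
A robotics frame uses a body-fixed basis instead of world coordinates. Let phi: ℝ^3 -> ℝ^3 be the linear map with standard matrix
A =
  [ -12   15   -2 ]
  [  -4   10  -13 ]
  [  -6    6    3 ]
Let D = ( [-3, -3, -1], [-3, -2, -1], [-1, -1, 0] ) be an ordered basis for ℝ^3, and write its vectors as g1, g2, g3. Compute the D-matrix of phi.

[[1, 0, 3], [2, -3, -3], [-2, 1, 3]]

Let P have columns g1, ..., g3. Then [phi]_D = P^(-1) A P.
Here det P = -1, so P^(-1) is integer; computing A P first and then P^(-1)(A P) gives [[1, 0, 3], [2, -3, -3], [-2, 1, 3]].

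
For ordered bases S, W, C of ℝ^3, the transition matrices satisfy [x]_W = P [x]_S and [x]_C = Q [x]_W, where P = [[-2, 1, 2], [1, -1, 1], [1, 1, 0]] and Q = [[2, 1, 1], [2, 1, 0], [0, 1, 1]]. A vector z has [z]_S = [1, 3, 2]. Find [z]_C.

Apply P to get W-coordinates [5, 0, 4], then Q to get C-coordinates.
The result is [z]_C = [14, 10, 4].

[14, 10, 4]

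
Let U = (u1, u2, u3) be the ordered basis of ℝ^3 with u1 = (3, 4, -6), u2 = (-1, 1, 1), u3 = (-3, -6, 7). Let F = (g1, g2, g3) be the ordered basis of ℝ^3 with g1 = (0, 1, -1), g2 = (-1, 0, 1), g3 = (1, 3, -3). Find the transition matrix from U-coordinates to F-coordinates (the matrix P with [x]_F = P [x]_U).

Let M have columns uj and N have columns gj. Then for every x, N [x]_F = x = M [x]_U, so P = N^(-1) M.
Since det N = 1, N^(-1) has integer entries; multiplying gives P = [[1, -2, 0], [-2, 2, 1], [1, 1, -2]].

[[1, -2, 0], [-2, 2, 1], [1, 1, -2]]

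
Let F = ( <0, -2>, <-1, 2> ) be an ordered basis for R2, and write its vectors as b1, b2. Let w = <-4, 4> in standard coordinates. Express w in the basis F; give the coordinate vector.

<2, 4>

[w]_F is the unique c with M c = w, where M has columns b1, b2.
System: 0c_1 - c_2 = -4, -2c_1 + 2c_2 = 4; solving gives c_1 = 2, c_2 = 4.
Check: 2b1 + 4b2 = <-4, 4>.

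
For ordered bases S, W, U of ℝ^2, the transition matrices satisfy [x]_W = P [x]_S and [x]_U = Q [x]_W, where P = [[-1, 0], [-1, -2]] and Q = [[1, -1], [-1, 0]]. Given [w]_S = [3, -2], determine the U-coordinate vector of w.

[-4, 3]

Apply P to get W-coordinates [-3, 1], then Q to get U-coordinates.
The result is [w]_U = [-4, 3].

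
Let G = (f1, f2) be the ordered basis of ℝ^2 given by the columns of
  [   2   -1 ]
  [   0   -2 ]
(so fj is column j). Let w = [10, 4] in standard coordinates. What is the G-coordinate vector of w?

Write w = c_1 f1 + c_2 f2 and solve for the c_i.
System: 2c_1 - c_2 = 10, 0c_1 - 2c_2 = 4; solving gives c_1 = 4, c_2 = -2.
Check: 4f1 - 2f2 = [10, 4].

[4, -2]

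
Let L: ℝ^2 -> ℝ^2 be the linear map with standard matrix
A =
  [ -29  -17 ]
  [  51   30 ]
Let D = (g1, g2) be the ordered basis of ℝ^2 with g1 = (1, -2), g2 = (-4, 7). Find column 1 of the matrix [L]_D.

(1, -1)

Compute L(g1) = A g1 = (5, -9) in standard coordinates.
Then write this in D-coordinates: solve for y in y_1 g1 + y_2 g2 = (5, -9).
This gives y = (1, -1), which is column 1 of [L]_D.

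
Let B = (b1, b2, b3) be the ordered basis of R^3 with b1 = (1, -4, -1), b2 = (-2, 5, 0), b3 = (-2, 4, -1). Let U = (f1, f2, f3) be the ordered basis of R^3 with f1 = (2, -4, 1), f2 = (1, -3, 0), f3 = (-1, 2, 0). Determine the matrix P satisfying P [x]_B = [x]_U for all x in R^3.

Take x = bj: its B-coordinates are the j-th standard unit vector, so P e_j — column j of P — equals [bj]_U.
b1 = -f1 + 2f2 - f3, giving column 1 = (-1, 2, -1); repeating for each j gives P = [[-1, 0, -1], [2, -1, 0], [-1, 1, 0]].

[[-1, 0, -1], [2, -1, 0], [-1, 1, 0]]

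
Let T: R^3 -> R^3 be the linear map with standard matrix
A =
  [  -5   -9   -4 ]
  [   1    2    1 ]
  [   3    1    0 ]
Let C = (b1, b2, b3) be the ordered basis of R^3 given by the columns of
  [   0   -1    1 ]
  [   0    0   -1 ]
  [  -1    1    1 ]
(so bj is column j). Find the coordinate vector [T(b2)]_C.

Compute T(b2) = A b2 = (1, 0, -3) in standard coordinates.
Then write this in C-coordinates: solve for y in y_1 b1 + ... + y_3 b3 = (1, 0, -3).
This gives y = (2, -1, 0), which is column 2 of [T]_C.

(2, -1, 0)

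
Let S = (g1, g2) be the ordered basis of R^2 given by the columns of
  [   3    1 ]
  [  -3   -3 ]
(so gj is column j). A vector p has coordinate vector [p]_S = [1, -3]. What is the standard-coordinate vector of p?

[0, 6]

By definition p = g1 - 3g2.
Summing componentwise gives [0, 6].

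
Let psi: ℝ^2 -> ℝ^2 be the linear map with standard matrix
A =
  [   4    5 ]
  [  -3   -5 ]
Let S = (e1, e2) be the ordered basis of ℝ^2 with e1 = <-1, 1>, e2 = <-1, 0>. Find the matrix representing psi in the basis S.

[[-2, 3], [1, 1]]

Let P have columns e1, e2. Then [psi]_S = P^(-1) A P.
Here det P = 1, so P^(-1) is integer; computing A P first and then P^(-1)(A P) gives [[-2, 3], [1, 1]].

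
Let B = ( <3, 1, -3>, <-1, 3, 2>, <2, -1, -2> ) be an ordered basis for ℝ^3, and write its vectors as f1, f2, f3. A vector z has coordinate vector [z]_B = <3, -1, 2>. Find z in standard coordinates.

<14, -2, -15>

By definition z = 3f1 - f2 + 2f3.
Summing componentwise gives <14, -2, -15>.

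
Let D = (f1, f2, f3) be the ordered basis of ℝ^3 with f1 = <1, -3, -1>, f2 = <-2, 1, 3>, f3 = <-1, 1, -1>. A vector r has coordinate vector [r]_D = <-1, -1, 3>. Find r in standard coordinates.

r = M [r]_D, where M has columns f1, ..., f3.
Carrying out the matrix-vector product, r = <-2, 5, -5>.

<-2, 5, -5>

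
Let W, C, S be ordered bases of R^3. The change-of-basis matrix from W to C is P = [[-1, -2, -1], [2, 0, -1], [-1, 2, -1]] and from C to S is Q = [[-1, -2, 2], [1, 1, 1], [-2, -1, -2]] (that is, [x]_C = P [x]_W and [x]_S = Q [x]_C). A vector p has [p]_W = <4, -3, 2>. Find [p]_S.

Composing the changes, [p]_S = Q P [p]_W.
Q P = [[-5, 6, 1], [0, 0, -3], [2, 0, 5]]; applying this to <4, -3, 2> gives <-36, -6, 18>.

<-36, -6, 18>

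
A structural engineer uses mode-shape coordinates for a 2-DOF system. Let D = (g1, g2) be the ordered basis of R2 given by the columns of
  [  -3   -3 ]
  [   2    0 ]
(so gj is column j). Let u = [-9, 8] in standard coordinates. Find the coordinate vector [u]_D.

[4, -1]

We seek scalars with c_1 g1 + c_2 g2 = u; equivalently solve M c = u where the columns of M are g1, g2.
System: -3c_1 - 3c_2 = -9, 2c_1 + 0c_2 = 8; solving gives c_1 = 4, c_2 = -1.
Check: 4g1 - g2 = [-9, 8].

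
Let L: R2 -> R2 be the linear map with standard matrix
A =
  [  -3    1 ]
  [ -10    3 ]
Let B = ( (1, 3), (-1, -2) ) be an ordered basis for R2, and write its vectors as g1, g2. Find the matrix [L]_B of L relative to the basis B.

[[-1, 2], [-1, 1]]

With P the matrix whose columns are g1, g2, [L]_B = P^(-1) A P.
Column by column: L(g1) = A g1 = (0, -1); its B-coordinates (-1, -1) give column 1.
Continuing for each basis vector yields [L]_B = [[-1, 2], [-1, 1]].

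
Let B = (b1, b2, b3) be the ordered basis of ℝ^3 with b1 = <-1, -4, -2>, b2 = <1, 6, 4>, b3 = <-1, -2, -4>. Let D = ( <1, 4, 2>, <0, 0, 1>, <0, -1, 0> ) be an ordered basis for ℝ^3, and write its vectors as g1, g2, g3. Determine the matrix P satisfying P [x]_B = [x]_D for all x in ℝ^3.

[[-1, 1, -1], [0, 2, -2], [0, -2, -2]]

Let M have columns bj and N have columns gj. Then for every x, N [x]_D = x = M [x]_B, so P = N^(-1) M.
Since det N = 1, N^(-1) has integer entries; multiplying gives P = [[-1, 1, -1], [0, 2, -2], [0, -2, -2]].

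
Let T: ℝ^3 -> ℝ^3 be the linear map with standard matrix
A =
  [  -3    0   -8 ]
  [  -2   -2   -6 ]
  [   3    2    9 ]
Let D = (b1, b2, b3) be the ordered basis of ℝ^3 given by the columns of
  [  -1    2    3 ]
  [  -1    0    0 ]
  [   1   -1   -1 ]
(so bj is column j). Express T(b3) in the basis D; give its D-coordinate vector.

[0, 1, -1]

Column 3 of [T]_D is the D-coordinate vector of T(b3).
In standard coordinates T(b3) = A b3 = [-1, 0, 0].
Converting to D: [-1, 0, 0] = 0·b1 + b2 - b3, so the coordinate vector is [0, 1, -1].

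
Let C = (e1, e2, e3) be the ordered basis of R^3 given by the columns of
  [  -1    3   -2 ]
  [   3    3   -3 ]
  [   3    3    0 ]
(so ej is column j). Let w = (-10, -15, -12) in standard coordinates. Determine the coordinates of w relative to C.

(-1, -3, 1)

We seek scalars with c_1 e1 + ... + c_3 e3 = w; equivalently solve M c = w where the columns of M are e1, ..., e3.
Row-reducing the augmented matrix [M | w] gives c = (-1, -3, 1).
Check: -e1 - 3e2 + e3 = (-10, -15, -12).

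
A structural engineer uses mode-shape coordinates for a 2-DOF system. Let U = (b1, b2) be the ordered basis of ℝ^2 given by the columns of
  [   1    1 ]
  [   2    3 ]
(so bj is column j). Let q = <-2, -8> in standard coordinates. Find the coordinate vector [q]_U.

We seek scalars with c_1 b1 + c_2 b2 = q; equivalently solve M c = q where the columns of M are b1, b2.
System: c_1 + c_2 = -2, 2c_1 + 3c_2 = -8; solving gives c_1 = 2, c_2 = -4.
Check: 2b1 - 4b2 = <-2, -8>.

<2, -4>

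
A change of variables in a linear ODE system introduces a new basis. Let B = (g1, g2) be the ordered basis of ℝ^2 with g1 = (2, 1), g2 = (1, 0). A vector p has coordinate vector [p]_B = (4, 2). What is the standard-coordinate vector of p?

(10, 4)

The coordinates say p = 4g1 + 2g2; adding the scaled basis vectors gives (10, 4).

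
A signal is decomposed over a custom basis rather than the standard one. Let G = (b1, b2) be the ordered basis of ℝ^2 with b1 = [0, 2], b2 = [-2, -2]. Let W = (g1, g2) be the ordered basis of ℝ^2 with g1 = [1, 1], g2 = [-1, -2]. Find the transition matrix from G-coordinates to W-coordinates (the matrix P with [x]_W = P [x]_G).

[[-2, -2], [-2, 0]]

Take x = bj: its G-coordinates are the j-th standard unit vector, so P e_j — column j of P — equals [bj]_W.
b1 = -2g1 - 2g2, giving column 1 = [-2, -2]; repeating for each j gives P = [[-2, -2], [-2, 0]].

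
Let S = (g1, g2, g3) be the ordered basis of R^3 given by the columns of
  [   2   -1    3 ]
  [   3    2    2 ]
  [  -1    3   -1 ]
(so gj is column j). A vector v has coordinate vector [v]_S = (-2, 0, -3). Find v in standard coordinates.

The coordinates say v = -2g1 + 0·g2 - 3g3; adding the scaled basis vectors gives (-13, -12, 5).

(-13, -12, 5)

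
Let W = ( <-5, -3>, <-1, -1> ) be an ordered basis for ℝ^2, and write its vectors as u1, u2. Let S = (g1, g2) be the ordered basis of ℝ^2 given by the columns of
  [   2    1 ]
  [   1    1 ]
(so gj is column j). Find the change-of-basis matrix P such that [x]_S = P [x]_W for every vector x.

Take x = uj: its W-coordinates are the j-th standard unit vector, so P e_j — column j of P — equals [uj]_S.
u1 = -2g1 - g2, giving column 1 = <-2, -1>; repeating for each j gives P = [[-2, 0], [-1, -1]].

[[-2, 0], [-1, -1]]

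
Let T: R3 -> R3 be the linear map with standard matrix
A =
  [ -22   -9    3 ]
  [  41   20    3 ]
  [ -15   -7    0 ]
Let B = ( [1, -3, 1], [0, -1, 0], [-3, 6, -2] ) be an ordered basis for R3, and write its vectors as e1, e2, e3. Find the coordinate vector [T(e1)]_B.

Column 1 of [T]_B is the B-coordinate vector of T(e1).
In standard coordinates T(e1) = A e1 = [8, -16, 6].
Converting to B: [8, -16, 6] = 2e1 - 2e2 - 2e3, so the coordinate vector is [2, -2, -2].

[2, -2, -2]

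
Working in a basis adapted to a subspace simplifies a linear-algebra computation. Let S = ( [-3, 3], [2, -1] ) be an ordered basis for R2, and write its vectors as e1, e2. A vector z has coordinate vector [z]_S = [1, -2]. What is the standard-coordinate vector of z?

[-7, 5]

By definition z = e1 - 2e2.
Summing componentwise gives [-7, 5].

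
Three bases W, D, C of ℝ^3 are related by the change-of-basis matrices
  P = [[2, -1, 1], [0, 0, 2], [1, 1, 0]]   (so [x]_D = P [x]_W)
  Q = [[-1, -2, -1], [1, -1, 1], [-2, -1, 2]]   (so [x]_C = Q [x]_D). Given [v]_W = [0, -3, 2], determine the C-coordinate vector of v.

Apply P to get D-coordinates [5, 4, -3], then Q to get C-coordinates.
The result is [v]_C = [-10, -2, -20].

[-10, -2, -20]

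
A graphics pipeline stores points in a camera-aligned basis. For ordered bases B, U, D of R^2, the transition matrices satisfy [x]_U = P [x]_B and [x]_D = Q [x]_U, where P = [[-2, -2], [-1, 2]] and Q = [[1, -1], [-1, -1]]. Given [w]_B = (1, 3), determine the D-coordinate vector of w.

Composing the changes, [w]_D = Q P [w]_B.
Q P = [[-1, -4], [3, 0]]; applying this to (1, 3) gives (-13, 3).

(-13, 3)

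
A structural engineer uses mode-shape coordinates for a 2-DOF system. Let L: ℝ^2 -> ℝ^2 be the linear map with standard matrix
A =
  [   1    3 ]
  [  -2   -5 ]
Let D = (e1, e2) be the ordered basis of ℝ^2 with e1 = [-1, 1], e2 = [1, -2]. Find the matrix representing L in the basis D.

The j-th column of [L]_D is [L(ej)]_D.
L(e1) = A e1 = [2, -3] = -e1 + e2, so column 1 is [-1, 1].
Repeating for e2 and assembling the columns gives [[-1, 2], [1, -3]].

[[-1, 2], [1, -3]]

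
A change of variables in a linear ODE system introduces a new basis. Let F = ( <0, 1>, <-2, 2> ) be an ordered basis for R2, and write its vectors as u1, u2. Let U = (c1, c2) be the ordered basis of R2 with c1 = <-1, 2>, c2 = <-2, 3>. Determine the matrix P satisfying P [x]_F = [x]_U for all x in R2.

[[2, -2], [-1, 2]]

Column j of P is [uj]_U, since P maps F-coordinates to U-coordinates.
Expressing u1 in U: u1 = 2c1 - c2, so column 1 of P is <2, -1>.
Doing the same for each uj gives P = [[2, -2], [-1, 2]].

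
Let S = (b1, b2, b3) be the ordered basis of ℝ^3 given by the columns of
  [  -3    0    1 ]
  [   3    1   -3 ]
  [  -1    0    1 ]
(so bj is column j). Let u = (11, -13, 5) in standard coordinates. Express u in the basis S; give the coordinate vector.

Write u = c_1 b1 + ... + c_3 b3 and solve for the c_i.
Row-reducing the augmented matrix [M | u] gives c = (-3, 2, 2).
Check: -3b1 + 2b2 + 2b3 = (11, -13, 5).

(-3, 2, 2)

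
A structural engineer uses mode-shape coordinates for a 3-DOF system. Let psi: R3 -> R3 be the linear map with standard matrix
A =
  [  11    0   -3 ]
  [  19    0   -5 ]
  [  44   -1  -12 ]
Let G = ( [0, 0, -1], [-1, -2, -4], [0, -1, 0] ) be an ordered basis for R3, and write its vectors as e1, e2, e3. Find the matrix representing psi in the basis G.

[[0, -2, -1], [-3, -1, 0], [1, 1, 0]]

Let P have columns e1, ..., e3. Then [psi]_G = P^(-1) A P.
Here det P = -1, so P^(-1) is integer; computing A P first and then P^(-1)(A P) gives [[0, -2, -1], [-3, -1, 0], [1, 1, 0]].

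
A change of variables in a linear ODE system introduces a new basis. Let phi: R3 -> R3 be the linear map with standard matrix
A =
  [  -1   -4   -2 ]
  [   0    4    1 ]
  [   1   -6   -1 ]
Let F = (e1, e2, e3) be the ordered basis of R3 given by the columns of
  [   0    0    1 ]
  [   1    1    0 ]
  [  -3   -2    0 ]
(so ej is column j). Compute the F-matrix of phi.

The j-th column of [phi]_F is [phi(ej)]_F.
phi(e1) = A e1 = (2, 1, -3) = e1 + 0·e2 + 2e3, so column 1 is (1, 0, 2).
Repeating for e2, e3 and assembling the columns gives [[1, 0, -1], [0, 2, 1], [2, 0, -1]].

[[1, 0, -1], [0, 2, 1], [2, 0, -1]]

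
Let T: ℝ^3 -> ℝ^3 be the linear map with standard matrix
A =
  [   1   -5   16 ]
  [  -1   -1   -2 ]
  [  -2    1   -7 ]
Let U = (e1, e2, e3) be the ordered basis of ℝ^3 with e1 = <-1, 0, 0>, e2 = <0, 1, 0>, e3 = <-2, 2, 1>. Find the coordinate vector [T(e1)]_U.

Column 1 of [T]_U is the U-coordinate vector of T(e1).
In standard coordinates T(e1) = A e1 = <-1, 1, 2>.
Converting to U: <-1, 1, 2> = -3e1 - 3e2 + 2e3, so the coordinate vector is <-3, -3, 2>.

<-3, -3, 2>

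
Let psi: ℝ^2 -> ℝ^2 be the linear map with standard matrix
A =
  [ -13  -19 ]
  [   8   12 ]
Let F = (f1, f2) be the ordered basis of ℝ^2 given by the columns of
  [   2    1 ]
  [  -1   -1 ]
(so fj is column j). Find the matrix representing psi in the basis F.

The j-th column of [psi]_F is [psi(fj)]_F.
psi(f1) = A f1 = <-7, 4> = -3f1 - f2, so column 1 is <-3, -1>.
Repeating for f2 and assembling the columns gives [[-3, 2], [-1, 2]].

[[-3, 2], [-1, 2]]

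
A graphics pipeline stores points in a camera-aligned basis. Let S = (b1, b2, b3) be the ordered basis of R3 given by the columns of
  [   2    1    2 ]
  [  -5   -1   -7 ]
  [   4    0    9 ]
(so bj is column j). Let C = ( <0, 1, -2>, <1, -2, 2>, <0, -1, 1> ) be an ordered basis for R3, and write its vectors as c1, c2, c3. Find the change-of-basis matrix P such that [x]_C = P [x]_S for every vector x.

Let M have columns bj and N have columns cj. Then for every x, N [x]_C = x = M [x]_S, so P = N^(-1) M.
Since det N = 1, N^(-1) has integer entries; multiplying gives P = [[1, 1, -2], [2, 1, 2], [2, 0, 1]].

[[1, 1, -2], [2, 1, 2], [2, 0, 1]]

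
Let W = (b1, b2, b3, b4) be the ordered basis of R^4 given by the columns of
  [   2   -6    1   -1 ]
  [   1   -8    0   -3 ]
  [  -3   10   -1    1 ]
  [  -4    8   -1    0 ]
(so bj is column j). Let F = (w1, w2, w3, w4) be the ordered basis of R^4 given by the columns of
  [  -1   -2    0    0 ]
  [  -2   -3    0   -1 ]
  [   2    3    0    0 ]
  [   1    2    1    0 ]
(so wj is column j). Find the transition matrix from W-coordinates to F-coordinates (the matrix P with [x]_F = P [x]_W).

[[0, 2, 1, -1], [-1, 2, -1, 1], [-2, 2, 0, -1], [2, -2, 1, 2]]

Column j of P is [bj]_F, since P maps W-coordinates to F-coordinates.
Expressing b1 in F: b1 = 0·w1 - w2 - 2w3 + 2w4, so column 1 of P is [0, -1, -2, 2].
Doing the same for each bj gives P = [[0, 2, 1, -1], [-1, 2, -1, 1], [-2, 2, 0, -1], [2, -2, 1, 2]].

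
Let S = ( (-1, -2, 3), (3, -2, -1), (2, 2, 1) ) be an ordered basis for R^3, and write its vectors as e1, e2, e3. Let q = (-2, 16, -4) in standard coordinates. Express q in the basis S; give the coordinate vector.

(-3, -3, 2)

[q]_S is the unique c with M c = q, where M has columns e1, ..., e3.
Solving this 3x3 system gives c = (-3, -3, 2).
Check: -3e1 - 3e2 + 2e3 = (-2, 16, -4).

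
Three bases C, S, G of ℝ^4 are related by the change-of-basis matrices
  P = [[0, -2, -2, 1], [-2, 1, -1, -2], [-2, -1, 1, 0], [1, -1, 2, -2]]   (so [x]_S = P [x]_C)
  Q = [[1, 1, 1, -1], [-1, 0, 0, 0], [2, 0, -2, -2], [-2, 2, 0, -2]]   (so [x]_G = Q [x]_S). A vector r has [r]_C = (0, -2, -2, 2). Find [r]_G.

Apply P to get S-coordinates (10, -4, 0, -6), then Q to get G-coordinates.
The result is [r]_G = (12, -10, 32, -16).

(12, -10, 32, -16)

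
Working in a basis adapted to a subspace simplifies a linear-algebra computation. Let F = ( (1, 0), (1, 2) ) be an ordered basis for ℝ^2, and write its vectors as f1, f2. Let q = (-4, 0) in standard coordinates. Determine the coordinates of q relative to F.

[q]_F is the unique c with M c = q, where M has columns f1, f2.
System: c_1 + c_2 = -4, 0c_1 + 2c_2 = 0; solving gives c_1 = -4, c_2 = 0.
Check: -4f1 + 0·f2 = (-4, 0).

(-4, 0)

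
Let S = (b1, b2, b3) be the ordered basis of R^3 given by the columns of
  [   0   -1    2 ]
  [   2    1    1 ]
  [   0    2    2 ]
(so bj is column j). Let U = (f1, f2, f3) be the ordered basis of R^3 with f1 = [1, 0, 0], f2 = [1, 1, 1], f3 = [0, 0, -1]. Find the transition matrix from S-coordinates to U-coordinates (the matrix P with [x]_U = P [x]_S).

Column j of P is [bj]_U, since P maps S-coordinates to U-coordinates.
Expressing b1 in U: b1 = -2f1 + 2f2 + 2f3, so column 1 of P is [-2, 2, 2].
Doing the same for each bj gives P = [[-2, -2, 1], [2, 1, 1], [2, -1, -1]].

[[-2, -2, 1], [2, 1, 1], [2, -1, -1]]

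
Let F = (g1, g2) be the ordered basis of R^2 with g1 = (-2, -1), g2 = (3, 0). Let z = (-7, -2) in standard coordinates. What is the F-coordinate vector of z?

(2, -1)

[z]_F is the unique c with M c = z, where M has columns g1, g2.
System: -2c_1 + 3c_2 = -7, -c_1 + 0c_2 = -2; solving gives c_1 = 2, c_2 = -1.
Check: 2g1 - g2 = (-7, -2).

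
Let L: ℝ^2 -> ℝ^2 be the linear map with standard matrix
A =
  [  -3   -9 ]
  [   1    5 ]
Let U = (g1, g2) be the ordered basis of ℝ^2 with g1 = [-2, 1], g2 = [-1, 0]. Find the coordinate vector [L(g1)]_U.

Compute L(g1) = A g1 = [-3, 3] in standard coordinates.
Then write this in U-coordinates: solve for y in y_1 g1 + y_2 g2 = [-3, 3].
This gives y = [3, -3], which is column 1 of [L]_U.

[3, -3]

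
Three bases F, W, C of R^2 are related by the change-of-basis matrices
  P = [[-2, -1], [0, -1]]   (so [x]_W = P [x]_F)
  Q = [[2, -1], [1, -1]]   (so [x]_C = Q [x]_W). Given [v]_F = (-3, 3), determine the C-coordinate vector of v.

(9, 6)

Composing the changes, [v]_C = Q P [v]_F.
Q P = [[-4, -1], [-2, 0]]; applying this to (-3, 3) gives (9, 6).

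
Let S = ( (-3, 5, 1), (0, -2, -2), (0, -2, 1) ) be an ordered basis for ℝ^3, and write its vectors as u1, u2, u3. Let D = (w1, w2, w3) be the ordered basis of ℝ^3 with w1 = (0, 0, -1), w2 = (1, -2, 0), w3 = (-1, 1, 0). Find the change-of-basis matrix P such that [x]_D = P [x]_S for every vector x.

Column j of P is [uj]_D, since P maps S-coordinates to D-coordinates.
Expressing u1 in D: u1 = -w1 - 2w2 + w3, so column 1 of P is (-1, -2, 1).
Doing the same for each uj gives P = [[-1, 2, -1], [-2, 2, 2], [1, 2, 2]].

[[-1, 2, -1], [-2, 2, 2], [1, 2, 2]]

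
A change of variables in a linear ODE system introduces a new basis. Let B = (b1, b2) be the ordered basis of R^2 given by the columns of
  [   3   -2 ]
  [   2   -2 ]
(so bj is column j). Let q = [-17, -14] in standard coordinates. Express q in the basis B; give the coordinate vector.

We seek scalars with c_1 b1 + c_2 b2 = q; equivalently solve M c = q where the columns of M are b1, b2.
System: 3c_1 - 2c_2 = -17, 2c_1 - 2c_2 = -14; solving gives c_1 = -3, c_2 = 4.
Check: -3b1 + 4b2 = [-17, -14].

[-3, 4]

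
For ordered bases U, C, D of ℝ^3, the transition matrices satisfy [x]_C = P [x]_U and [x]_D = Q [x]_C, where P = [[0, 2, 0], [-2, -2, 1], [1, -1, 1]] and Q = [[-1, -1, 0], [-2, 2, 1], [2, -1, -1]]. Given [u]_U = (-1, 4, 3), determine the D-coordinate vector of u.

(-5, -24, 21)

Composing the changes, [u]_D = Q P [u]_U.
Q P = [[2, 0, -1], [-3, -9, 3], [1, 7, -2]]; applying this to (-1, 4, 3) gives (-5, -24, 21).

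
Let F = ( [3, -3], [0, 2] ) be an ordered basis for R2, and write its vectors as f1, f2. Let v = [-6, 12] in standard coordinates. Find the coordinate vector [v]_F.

[-2, 3]

Write v = c_1 f1 + c_2 f2 and solve for the c_i.
System: 3c_1 + 0c_2 = -6, -3c_1 + 2c_2 = 12; solving gives c_1 = -2, c_2 = 3.
Check: -2f1 + 3f2 = [-6, 12].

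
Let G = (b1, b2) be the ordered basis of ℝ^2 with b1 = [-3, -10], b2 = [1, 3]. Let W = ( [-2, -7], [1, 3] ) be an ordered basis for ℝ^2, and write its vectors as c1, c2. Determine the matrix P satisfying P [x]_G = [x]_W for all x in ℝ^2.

[[1, 0], [-1, 1]]

Take x = bj: its G-coordinates are the j-th standard unit vector, so P e_j — column j of P — equals [bj]_W.
b1 = c1 - c2, giving column 1 = [1, -1]; repeating for each j gives P = [[1, 0], [-1, 1]].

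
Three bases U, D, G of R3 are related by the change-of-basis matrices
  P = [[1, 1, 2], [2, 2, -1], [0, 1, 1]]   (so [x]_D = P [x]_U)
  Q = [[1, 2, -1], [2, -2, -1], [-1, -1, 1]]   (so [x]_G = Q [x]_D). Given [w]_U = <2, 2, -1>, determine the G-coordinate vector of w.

First [w]_D = P [w]_U = <2, 9, 1>.
Then [w]_G = Q [w]_D = <19, -15, -10>.

<19, -15, -10>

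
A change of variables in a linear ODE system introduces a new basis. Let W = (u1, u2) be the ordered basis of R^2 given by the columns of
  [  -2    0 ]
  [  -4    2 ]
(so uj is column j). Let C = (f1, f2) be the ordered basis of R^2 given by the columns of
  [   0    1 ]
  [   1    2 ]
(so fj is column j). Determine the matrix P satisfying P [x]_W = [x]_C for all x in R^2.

[[0, 2], [-2, 0]]

Take x = uj: its W-coordinates are the j-th standard unit vector, so P e_j — column j of P — equals [uj]_C.
u1 = 0·f1 - 2f2, giving column 1 = <0, -2>; repeating for each j gives P = [[0, 2], [-2, 0]].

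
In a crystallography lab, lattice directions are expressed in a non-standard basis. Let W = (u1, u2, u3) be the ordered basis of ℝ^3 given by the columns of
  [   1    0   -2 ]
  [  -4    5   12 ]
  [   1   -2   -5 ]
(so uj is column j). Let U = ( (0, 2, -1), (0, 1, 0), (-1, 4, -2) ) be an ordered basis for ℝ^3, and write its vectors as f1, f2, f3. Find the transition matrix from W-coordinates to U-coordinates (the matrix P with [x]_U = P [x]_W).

[[1, 2, 1], [-2, 1, 2], [-1, 0, 2]]

Take x = uj: its W-coordinates are the j-th standard unit vector, so P e_j — column j of P — equals [uj]_U.
u1 = f1 - 2f2 - f3, giving column 1 = (1, -2, -1); repeating for each j gives P = [[1, 2, 1], [-2, 1, 2], [-1, 0, 2]].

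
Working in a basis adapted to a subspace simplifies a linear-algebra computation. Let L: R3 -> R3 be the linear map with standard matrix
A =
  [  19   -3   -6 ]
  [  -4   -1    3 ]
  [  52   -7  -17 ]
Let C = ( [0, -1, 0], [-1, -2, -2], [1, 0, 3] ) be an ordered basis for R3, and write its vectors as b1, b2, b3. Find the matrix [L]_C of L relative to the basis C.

[[3, 2, -1], [-2, -1, -2], [1, -2, -1]]

With P the matrix whose columns are b1, ..., b3, [L]_C = P^(-1) A P.
Column by column: L(b1) = A b1 = [3, 1, 7]; its C-coordinates [3, -2, 1] give column 1.
Continuing for each basis vector yields [L]_C = [[3, 2, -1], [-2, -1, -2], [1, -2, -1]].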